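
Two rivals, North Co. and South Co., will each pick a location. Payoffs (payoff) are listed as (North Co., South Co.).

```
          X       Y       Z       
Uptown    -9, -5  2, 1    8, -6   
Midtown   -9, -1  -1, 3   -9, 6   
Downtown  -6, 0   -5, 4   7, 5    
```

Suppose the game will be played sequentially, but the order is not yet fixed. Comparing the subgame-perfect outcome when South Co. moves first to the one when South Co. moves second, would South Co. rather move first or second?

second

If North Co. leads: South Co.'s best replies are Uptown→Y, Midtown→Z, Downtown→Z; North Co.'s induced payoffs 2, -9, 7; outcome (Downtown, Z), payoffs (7, 5).
If South Co. leads: North Co.'s best replies are X→Downtown, Y→Uptown, Z→Uptown; South Co.'s induced payoffs 0, 1, -6; outcome (Uptown, Y), payoffs (2, 1).
South Co. gets 1 moving first and 5 moving second, so South Co. prefers to move second.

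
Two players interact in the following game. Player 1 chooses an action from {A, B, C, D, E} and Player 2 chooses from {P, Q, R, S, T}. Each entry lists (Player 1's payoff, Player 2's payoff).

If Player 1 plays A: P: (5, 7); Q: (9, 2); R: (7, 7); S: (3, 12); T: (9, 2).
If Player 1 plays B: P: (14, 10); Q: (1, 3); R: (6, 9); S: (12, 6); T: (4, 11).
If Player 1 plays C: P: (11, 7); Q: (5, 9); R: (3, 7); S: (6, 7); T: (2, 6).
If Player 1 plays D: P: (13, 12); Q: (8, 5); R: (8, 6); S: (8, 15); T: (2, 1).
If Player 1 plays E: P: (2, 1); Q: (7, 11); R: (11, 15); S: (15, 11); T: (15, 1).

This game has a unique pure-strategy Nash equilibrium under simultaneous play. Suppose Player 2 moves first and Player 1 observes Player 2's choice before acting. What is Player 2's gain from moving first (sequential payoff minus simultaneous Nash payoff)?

0

Work backward from Player 1's decision.
- P → Player 1 plays B (best of 5, 14, 11, 13, 2); Player 2 gets 10.
- Q → Player 1 plays A (best of 9, 1, 5, 8, 7); Player 2 gets 2.
- R → Player 1 plays E (best of 7, 6, 3, 8, 11); Player 2 gets 15.
- S → Player 1 plays E (best of 3, 12, 6, 8, 15); Player 2 gets 11.
- T → Player 1 plays E (best of 9, 4, 2, 2, 15); Player 2 gets 1.
Maximizing over 10, 2, 15, 11, 1, Player 2 chooses R. Subgame-perfect outcome: (E, R) with payoffs (11, 15).
Now find the simultaneous Nash equilibrium.
Player 1's best replies: P→B; Q→A; R→E; S→E; T→E.
Player 2's best replies: A→S; B→T; C→Q; D→S; E→R.
The unique mutual best reply is (E, R), giving (11, 15).
Player 2's commitment gain: 15 − 15 = 0.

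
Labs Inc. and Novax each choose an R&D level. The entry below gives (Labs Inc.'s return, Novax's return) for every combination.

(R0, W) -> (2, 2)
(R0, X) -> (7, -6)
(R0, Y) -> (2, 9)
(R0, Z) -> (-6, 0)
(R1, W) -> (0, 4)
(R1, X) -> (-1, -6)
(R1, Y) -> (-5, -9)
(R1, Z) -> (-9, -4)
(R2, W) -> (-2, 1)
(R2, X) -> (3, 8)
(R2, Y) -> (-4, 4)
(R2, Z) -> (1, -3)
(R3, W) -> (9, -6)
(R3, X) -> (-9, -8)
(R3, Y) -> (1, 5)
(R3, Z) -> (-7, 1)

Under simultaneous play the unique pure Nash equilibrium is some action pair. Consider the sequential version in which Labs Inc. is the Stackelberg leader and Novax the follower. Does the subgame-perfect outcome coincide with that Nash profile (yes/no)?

no

Backward induction with Labs Inc. moving first.
- R0: BR = Y, leader payoff 2.
- R1: BR = W, leader payoff 0.
- R2: BR = X, leader payoff 3.
- R3: BR = Y, leader payoff 1.
Among 2, 0, 3, 1, the best is 3 at R2. Subgame-perfect outcome: (R2, X) with payoffs (3, 8).
Now find the simultaneous Nash equilibrium.
Labs Inc.'s best replies: W→R3; X→R0; Y→R0; Z→R2.
Novax's best replies: R0→Y; R1→W; R2→X; R3→Y.
Only (R0, Y) has each player best-responding; Nash payoffs (2, 9).
Sequential outcome (R2, X) differs from the Nash profile (R0, Y).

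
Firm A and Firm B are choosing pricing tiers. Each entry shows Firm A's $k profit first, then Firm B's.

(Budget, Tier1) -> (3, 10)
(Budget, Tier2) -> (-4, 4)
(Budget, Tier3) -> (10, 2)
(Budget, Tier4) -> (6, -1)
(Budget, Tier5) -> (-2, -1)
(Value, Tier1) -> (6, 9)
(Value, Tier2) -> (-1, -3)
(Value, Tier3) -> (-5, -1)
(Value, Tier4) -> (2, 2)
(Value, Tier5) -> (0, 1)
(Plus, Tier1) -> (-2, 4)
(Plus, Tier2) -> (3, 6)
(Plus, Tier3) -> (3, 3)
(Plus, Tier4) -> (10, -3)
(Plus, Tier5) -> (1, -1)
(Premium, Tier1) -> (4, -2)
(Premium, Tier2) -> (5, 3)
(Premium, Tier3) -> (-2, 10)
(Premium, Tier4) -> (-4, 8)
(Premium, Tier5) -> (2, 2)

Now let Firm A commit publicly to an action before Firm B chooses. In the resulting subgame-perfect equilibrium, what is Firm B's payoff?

9

Work backward from Firm B's decision.
- Budget → Firm B plays Tier1 (best of 10, 4, 2, -1, -1); Firm A gets 3.
- Value → Firm B plays Tier1 (best of 9, -3, -1, 2, 1); Firm A gets 6.
- Plus → Firm B plays Tier2 (best of 4, 6, 3, -3, -1); Firm A gets 3.
- Premium → Firm B plays Tier3 (best of -2, 3, 10, 8, 2); Firm A gets -2.
Among 3, 6, 3, -2, the best is 6 at Value. Subgame-perfect outcome: (Value, Tier1) with payoffs (6, 9).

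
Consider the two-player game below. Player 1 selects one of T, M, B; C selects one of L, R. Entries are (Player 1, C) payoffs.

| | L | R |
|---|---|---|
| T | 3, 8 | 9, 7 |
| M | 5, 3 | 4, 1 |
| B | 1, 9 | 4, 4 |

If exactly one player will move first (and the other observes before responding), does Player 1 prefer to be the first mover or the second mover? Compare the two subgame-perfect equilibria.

second

If Player 1 leads: C's best replies are T→L, M→L, B→L; Player 1's induced payoffs 3, 5, 1; outcome (M, L), payoffs (5, 3).
If C leads: Player 1's best replies are L→M, R→T; C's induced payoffs 3, 7; outcome (T, R), payoffs (9, 7).
Player 1 gets 5 moving first and 9 moving second, so Player 1 prefers to move second.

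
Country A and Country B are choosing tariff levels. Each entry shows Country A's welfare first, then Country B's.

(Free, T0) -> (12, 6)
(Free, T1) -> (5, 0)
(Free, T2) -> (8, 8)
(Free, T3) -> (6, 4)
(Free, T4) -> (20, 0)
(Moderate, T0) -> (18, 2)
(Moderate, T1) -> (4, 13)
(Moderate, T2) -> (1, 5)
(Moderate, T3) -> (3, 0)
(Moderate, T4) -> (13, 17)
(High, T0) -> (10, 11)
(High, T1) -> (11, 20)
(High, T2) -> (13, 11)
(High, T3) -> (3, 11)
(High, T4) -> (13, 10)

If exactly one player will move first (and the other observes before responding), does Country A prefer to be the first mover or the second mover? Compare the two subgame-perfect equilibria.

If Country A leads: Country B's best replies are Free→T2, Moderate→T4, High→T1; Country A's induced payoffs 8, 13, 11; outcome (Moderate, T4), payoffs (13, 17).
If Country B leads: Country A's best replies are T0→Moderate, T1→High, T2→High, T3→Free, T4→Free; Country B's induced payoffs 2, 20, 11, 4, 0; outcome (High, T1), payoffs (11, 20).
Country A gets 13 moving first and 11 moving second, so Country A prefers to move first.

first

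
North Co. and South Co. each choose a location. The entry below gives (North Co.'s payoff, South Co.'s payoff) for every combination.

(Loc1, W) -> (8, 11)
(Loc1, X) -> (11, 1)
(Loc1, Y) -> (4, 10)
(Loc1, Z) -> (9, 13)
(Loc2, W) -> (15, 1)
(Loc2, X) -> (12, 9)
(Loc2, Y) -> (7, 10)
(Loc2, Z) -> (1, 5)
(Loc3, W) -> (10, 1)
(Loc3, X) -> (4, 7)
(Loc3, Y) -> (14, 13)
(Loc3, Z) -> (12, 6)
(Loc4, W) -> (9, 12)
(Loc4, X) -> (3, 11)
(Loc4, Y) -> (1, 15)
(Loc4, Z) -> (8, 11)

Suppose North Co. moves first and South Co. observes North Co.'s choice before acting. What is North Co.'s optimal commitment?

Loc3

South Co. best-responds to each possible North Co. move:
- Loc1 → South Co. plays Z (best of 11, 1, 10, 13); North Co. gets 9.
- Loc2 → South Co. plays Y (best of 1, 9, 10, 5); North Co. gets 7.
- Loc3 → South Co. plays Y (best of 1, 7, 13, 6); North Co. gets 14.
- Loc4 → South Co. plays Y (best of 12, 11, 15, 11); North Co. gets 1.
North Co.'s induced payoffs are 9, 7, 14, 1, so North Co. commits to Loc3. Subgame-perfect outcome: (Loc3, Y) with payoffs (14, 13).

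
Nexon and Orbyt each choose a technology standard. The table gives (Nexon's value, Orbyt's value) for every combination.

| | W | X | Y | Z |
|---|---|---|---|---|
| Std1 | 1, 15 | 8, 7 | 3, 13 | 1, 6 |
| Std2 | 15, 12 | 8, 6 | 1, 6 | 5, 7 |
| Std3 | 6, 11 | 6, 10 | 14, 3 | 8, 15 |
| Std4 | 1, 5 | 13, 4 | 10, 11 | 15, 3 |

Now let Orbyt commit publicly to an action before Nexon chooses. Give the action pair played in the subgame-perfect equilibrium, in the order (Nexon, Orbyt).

(Std2, W)

Work backward from Nexon's decision.
- W: BR = Std2, leader payoff 12.
- X: BR = Std4, leader payoff 4.
- Y: BR = Std3, leader payoff 3.
- Z: BR = Std4, leader payoff 3.
Maximizing over 12, 4, 3, 3, Orbyt chooses W. Subgame-perfect outcome: (Std2, W) with payoffs (15, 12).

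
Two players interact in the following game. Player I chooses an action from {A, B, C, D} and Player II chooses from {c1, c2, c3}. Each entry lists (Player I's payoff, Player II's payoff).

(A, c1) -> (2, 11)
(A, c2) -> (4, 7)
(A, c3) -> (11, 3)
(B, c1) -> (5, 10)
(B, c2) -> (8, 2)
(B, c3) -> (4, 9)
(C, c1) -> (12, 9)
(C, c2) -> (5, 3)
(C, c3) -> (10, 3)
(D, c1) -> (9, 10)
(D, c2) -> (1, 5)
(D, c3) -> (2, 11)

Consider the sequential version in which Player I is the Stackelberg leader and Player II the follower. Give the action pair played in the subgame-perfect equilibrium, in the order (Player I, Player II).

Backward induction with Player I moving first.
- A: BR = c1, leader payoff 2.
- B: BR = c1, leader payoff 5.
- C: BR = c1, leader payoff 12.
- D: BR = c3, leader payoff 2.
Maximizing over 2, 5, 12, 2, Player I chooses C. Subgame-perfect outcome: (C, c1) with payoffs (12, 9).

(C, c1)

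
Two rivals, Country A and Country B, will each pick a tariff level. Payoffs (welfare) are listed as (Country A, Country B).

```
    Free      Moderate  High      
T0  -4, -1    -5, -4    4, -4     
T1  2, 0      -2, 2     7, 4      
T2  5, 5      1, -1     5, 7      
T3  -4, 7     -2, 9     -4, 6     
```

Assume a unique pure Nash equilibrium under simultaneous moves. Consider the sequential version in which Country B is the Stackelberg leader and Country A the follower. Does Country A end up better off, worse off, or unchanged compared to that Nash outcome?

Work backward from Country A's decision.
- Free → Country A plays T2 (best of -4, 2, 5, -4); Country B gets 5.
- Moderate → Country A plays T2 (best of -5, -2, 1, -2); Country B gets -1.
- High → Country A plays T1 (best of 4, 7, 5, -4); Country B gets 4.
Among 5, -1, 4, the best is 5 at Free. Subgame-perfect outcome: (T2, Free) with payoffs (5, 5).
Now find the simultaneous Nash equilibrium.
Country A's best replies: Free→T2; Moderate→T2; High→T1.
Country B's best replies: T0→Free; T1→High; T2→High; T3→Moderate.
The unique mutual best reply is (T1, High), giving (7, 4).
Country A earns 5 sequentially versus 7 at the Nash outcome: worse off.

worse off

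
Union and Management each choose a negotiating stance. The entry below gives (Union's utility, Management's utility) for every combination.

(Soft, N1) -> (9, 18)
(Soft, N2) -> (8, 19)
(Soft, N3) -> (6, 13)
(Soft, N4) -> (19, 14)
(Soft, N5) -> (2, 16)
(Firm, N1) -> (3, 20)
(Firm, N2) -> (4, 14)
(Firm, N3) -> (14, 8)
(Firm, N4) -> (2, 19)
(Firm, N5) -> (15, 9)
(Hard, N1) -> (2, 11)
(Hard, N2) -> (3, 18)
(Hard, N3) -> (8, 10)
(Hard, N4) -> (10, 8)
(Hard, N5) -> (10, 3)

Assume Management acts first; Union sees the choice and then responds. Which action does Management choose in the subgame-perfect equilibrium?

N2

Solve by backward induction (Management leads).
- N1 → Union plays Soft (best of 9, 3, 2); Management gets 18.
- N2 → Union plays Soft (best of 8, 4, 3); Management gets 19.
- N3 → Union plays Firm (best of 6, 14, 8); Management gets 8.
- N4 → Union plays Soft (best of 19, 2, 10); Management gets 14.
- N5 → Union plays Firm (best of 2, 15, 10); Management gets 9.
Maximizing over 18, 19, 8, 14, 9, Management chooses N2. Subgame-perfect outcome: (Soft, N2) with payoffs (8, 19).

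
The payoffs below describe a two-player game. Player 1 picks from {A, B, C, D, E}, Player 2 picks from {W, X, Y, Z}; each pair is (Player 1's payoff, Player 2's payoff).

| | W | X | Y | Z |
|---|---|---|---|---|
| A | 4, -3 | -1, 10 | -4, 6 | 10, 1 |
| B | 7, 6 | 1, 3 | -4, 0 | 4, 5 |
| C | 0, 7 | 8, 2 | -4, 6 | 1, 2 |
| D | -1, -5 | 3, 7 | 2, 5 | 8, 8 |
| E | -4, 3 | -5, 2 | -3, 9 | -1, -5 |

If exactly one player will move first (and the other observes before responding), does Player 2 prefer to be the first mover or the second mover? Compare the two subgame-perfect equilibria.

second

If Player 1 leads: Player 2's best replies are A→X, B→W, C→W, D→Z, E→Y; Player 1's induced payoffs -1, 7, 0, 8, -3; outcome (D, Z), payoffs (8, 8).
If Player 2 leads: Player 1's best replies are W→B, X→C, Y→D, Z→A; Player 2's induced payoffs 6, 2, 5, 1; outcome (B, W), payoffs (7, 6).
Player 2 gets 6 moving first and 8 moving second, so Player 2 prefers to move second.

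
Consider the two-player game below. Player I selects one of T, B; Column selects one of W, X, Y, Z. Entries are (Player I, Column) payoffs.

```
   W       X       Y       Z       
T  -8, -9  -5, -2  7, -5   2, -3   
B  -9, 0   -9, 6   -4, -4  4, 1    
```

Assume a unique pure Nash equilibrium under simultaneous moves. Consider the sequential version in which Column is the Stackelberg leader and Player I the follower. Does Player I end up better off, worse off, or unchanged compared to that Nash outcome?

Backward induction with Column moving first.
- W: Player I compares -8, -9 and picks T; Column would get -9.
- X: Player I compares -5, -9 and picks T; Column would get -2.
- Y: Player I compares 7, -4 and picks T; Column would get -5.
- Z: Player I compares 2, 4 and picks B; Column would get 1.
Column's induced payoffs are -9, -2, -5, 1, so Column commits to Z. Subgame-perfect outcome: (B, Z) with payoffs (4, 1).
Now find the simultaneous Nash equilibrium.
Player I's best replies: W→T; X→T; Y→T; Z→B.
Column's best replies: T→X; B→X.
Only (T, X) has each player best-responding; Nash payoffs (-5, -2).
Player I earns 4 sequentially versus -5 at the Nash outcome: better off.

better off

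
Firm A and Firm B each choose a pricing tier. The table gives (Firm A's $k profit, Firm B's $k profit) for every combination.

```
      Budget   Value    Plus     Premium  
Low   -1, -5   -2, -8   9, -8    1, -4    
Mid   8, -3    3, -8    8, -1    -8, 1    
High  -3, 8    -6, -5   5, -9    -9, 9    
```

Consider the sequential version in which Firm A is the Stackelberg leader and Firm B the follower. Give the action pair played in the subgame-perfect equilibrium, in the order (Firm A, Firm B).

Solve by backward induction (Firm A leads).
- Low: BR = Premium, leader payoff 1.
- Mid: BR = Premium, leader payoff -8.
- High: BR = Premium, leader payoff -9.
Maximizing over 1, -8, -9, Firm A chooses Low. Subgame-perfect outcome: (Low, Premium) with payoffs (1, -4).

(Low, Premium)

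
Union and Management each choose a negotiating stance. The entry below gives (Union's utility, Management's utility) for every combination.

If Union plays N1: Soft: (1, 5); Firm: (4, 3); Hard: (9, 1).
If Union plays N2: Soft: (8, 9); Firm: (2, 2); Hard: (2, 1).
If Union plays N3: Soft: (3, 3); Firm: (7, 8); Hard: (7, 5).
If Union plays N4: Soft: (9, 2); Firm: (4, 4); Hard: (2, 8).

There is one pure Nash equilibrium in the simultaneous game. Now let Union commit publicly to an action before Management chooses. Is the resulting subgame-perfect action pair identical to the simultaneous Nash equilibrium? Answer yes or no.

Backward induction with Union moving first.
- N1: Management compares 5, 3, 1 and picks Soft; Union would get 1.
- N2: Management compares 9, 2, 1 and picks Soft; Union would get 8.
- N3: Management compares 3, 8, 5 and picks Firm; Union would get 7.
- N4: Management compares 2, 4, 8 and picks Hard; Union would get 2.
Union's induced payoffs are 1, 8, 7, 2, so Union commits to N2. Subgame-perfect outcome: (N2, Soft) with payoffs (8, 9).
For the simultaneous game, intersect best replies.
Union's best replies: Soft→N4; Firm→N3; Hard→N1.
Management's best replies: N1→Soft; N2→Soft; N3→Firm; N4→Hard.
Only (N3, Firm) has each player best-responding; Nash payoffs (7, 8).
Sequential outcome (N2, Soft) differs from the Nash profile (N3, Firm).

no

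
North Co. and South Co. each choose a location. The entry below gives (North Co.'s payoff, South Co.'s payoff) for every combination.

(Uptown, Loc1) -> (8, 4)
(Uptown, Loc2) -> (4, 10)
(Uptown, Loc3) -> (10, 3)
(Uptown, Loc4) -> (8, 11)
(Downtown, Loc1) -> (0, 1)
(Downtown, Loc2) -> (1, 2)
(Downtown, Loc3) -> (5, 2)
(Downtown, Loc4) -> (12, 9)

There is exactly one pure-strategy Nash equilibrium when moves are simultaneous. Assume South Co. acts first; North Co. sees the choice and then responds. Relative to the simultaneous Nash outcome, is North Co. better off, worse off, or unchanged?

worse off

Work backward from North Co.'s decision.
- Loc1 → North Co. plays Uptown (best of 8, 0); South Co. gets 4.
- Loc2 → North Co. plays Uptown (best of 4, 1); South Co. gets 10.
- Loc3 → North Co. plays Uptown (best of 10, 5); South Co. gets 3.
- Loc4 → North Co. plays Downtown (best of 8, 12); South Co. gets 9.
Maximizing over 4, 10, 3, 9, South Co. chooses Loc2. Subgame-perfect outcome: (Uptown, Loc2) with payoffs (4, 10).
For the simultaneous game, intersect best replies.
North Co.'s best replies: Loc1→Uptown; Loc2→Uptown; Loc3→Uptown; Loc4→Downtown.
South Co.'s best replies: Uptown→Loc4; Downtown→Loc4.
Only (Downtown, Loc4) has each player best-responding; Nash payoffs (12, 9).
North Co. earns 4 sequentially versus 12 at the Nash outcome: worse off.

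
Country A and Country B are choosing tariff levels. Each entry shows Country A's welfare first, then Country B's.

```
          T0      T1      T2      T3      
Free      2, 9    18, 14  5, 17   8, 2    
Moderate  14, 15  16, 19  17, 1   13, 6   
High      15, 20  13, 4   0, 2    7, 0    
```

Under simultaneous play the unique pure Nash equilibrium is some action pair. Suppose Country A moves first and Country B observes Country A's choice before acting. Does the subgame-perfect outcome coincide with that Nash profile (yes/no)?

no

Backward induction with Country A moving first.
- Free → Country B plays T2 (best of 9, 14, 17, 2); Country A gets 5.
- Moderate → Country B plays T1 (best of 15, 19, 1, 6); Country A gets 16.
- High → Country B plays T0 (best of 20, 4, 2, 0); Country A gets 15.
Country A's induced payoffs are 5, 16, 15, so Country A commits to Moderate. Subgame-perfect outcome: (Moderate, T1) with payoffs (16, 19).
Under simultaneous play:
Country A's best replies: T0→High; T1→Free; T2→Moderate; T3→Moderate.
Country B's best replies: Free→T2; Moderate→T1; High→T0.
Only (High, T0) has each player best-responding; Nash payoffs (15, 20).
Sequential outcome (Moderate, T1) differs from the Nash profile (High, T0).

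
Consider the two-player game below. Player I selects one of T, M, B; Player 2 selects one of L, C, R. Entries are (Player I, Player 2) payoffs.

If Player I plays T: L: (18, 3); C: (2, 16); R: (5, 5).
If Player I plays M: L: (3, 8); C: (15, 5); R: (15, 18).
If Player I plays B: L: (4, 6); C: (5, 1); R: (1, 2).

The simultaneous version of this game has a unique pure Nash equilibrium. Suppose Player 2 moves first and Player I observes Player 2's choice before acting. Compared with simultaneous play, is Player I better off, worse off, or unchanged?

unchanged

Player I best-responds to each possible Player 2 move:
- L → Player I plays T (best of 18, 3, 4); Player 2 gets 3.
- C → Player I plays M (best of 2, 15, 5); Player 2 gets 5.
- R → Player I plays M (best of 5, 15, 1); Player 2 gets 18.
Among 3, 5, 18, the best is 18 at R. Subgame-perfect outcome: (M, R) with payoffs (15, 18).
Now find the simultaneous Nash equilibrium.
Player I's best replies: L→T; C→M; R→M.
Player 2's best replies: T→C; M→R; B→L.
The unique mutual best reply is (M, R), giving (15, 18).
Player I earns 15 sequentially versus 15 at the Nash outcome: unchanged.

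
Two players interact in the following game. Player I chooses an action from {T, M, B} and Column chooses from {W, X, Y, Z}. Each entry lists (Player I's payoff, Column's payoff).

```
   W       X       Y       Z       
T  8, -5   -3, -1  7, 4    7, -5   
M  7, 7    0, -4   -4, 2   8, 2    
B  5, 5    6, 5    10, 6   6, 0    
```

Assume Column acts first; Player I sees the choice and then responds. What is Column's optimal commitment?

Player I best-responds to each possible Column move:
- W: Player I compares 8, 7, 5 and picks T; Column would get -5.
- X: Player I compares -3, 0, 6 and picks B; Column would get 5.
- Y: Player I compares 7, -4, 10 and picks B; Column would get 6.
- Z: Player I compares 7, 8, 6 and picks M; Column would get 2.
Maximizing over -5, 5, 6, 2, Column chooses Y. Subgame-perfect outcome: (B, Y) with payoffs (10, 6).

Y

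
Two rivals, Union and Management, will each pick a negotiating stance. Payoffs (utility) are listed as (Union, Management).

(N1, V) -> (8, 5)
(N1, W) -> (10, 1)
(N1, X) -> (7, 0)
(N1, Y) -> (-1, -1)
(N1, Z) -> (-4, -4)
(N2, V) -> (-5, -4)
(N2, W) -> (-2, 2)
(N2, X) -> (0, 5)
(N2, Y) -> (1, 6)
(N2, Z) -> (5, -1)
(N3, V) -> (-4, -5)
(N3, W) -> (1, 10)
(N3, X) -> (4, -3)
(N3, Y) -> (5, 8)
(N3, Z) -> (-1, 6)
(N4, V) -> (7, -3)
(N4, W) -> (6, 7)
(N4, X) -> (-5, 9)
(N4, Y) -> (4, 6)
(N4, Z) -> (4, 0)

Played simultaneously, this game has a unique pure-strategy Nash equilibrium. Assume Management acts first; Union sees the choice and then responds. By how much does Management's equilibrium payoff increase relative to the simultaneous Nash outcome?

Backward induction with Management moving first.
- V → Union plays N1 (best of 8, -5, -4, 7); Management gets 5.
- W → Union plays N1 (best of 10, -2, 1, 6); Management gets 1.
- X → Union plays N1 (best of 7, 0, 4, -5); Management gets 0.
- Y → Union plays N3 (best of -1, 1, 5, 4); Management gets 8.
- Z → Union plays N2 (best of -4, 5, -1, 4); Management gets -1.
Among 5, 1, 0, 8, -1, the best is 8 at Y. Subgame-perfect outcome: (N3, Y) with payoffs (5, 8).
For the simultaneous game, intersect best replies.
Union's best replies: V→N1; W→N1; X→N1; Y→N3; Z→N2.
Management's best replies: N1→V; N2→Y; N3→W; N4→X.
Only (N1, V) has each player best-responding; Nash payoffs (8, 5).
Management's commitment gain: 8 − 5 = 3.

3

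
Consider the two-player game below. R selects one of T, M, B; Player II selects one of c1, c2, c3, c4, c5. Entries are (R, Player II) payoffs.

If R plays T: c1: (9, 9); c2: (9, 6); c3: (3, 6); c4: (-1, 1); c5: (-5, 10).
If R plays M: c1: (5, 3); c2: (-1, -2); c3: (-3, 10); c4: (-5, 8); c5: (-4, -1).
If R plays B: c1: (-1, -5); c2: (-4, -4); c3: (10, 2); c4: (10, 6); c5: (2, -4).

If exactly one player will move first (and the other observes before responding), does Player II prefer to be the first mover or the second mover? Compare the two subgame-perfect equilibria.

If R leads: Player II's best replies are T→c5, M→c3, B→c4; R's induced payoffs -5, -3, 10; outcome (B, c4), payoffs (10, 6).
If Player II leads: R's best replies are c1→T, c2→T, c3→B, c4→B, c5→B; Player II's induced payoffs 9, 6, 2, 6, -4; outcome (T, c1), payoffs (9, 9).
Player II gets 9 moving first and 6 moving second, so Player II prefers to move first.

first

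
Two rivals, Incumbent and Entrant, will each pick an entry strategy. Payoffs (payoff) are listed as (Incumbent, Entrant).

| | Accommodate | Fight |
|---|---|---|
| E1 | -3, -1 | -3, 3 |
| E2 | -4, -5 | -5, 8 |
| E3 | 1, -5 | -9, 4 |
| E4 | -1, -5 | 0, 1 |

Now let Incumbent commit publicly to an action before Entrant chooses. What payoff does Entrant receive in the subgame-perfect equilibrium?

1

Solve by backward induction (Incumbent leads).
- E1: Entrant compares -1, 3 and picks Fight; Incumbent would get -3.
- E2: Entrant compares -5, 8 and picks Fight; Incumbent would get -5.
- E3: Entrant compares -5, 4 and picks Fight; Incumbent would get -9.
- E4: Entrant compares -5, 1 and picks Fight; Incumbent would get 0.
Among -3, -5, -9, 0, the best is 0 at E4. Subgame-perfect outcome: (E4, Fight) with payoffs (0, 1).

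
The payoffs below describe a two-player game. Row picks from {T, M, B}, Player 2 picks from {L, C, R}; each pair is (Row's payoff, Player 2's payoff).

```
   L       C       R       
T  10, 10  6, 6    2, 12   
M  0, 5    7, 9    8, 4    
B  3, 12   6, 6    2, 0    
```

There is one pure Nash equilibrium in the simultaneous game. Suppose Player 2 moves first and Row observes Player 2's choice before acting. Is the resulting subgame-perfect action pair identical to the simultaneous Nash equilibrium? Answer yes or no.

no

Row best-responds to each possible Player 2 move:
- L: Row compares 10, 0, 3 and picks T; Player 2 would get 10.
- C: Row compares 6, 7, 6 and picks M; Player 2 would get 9.
- R: Row compares 2, 8, 2 and picks M; Player 2 would get 4.
Maximizing over 10, 9, 4, Player 2 chooses L. Subgame-perfect outcome: (T, L) with payoffs (10, 10).
Now find the simultaneous Nash equilibrium.
Row's best replies: L→T; C→M; R→M.
Player 2's best replies: T→R; M→C; B→L.
Only (M, C) has each player best-responding; Nash payoffs (7, 9).
Sequential outcome (T, L) differs from the Nash profile (M, C).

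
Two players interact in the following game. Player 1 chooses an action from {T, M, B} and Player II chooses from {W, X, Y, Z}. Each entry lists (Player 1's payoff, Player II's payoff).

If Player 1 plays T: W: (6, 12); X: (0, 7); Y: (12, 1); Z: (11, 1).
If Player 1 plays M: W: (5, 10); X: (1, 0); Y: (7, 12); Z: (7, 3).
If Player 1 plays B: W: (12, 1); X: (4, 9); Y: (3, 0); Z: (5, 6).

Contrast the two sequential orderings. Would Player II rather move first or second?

second

If Player 1 leads: Player II's best replies are T→W, M→Y, B→X; Player 1's induced payoffs 6, 7, 4; outcome (M, Y), payoffs (7, 12).
If Player II leads: Player 1's best replies are W→B, X→B, Y→T, Z→T; Player II's induced payoffs 1, 9, 1, 1; outcome (B, X), payoffs (4, 9).
Player II gets 9 moving first and 12 moving second, so Player II prefers to move second.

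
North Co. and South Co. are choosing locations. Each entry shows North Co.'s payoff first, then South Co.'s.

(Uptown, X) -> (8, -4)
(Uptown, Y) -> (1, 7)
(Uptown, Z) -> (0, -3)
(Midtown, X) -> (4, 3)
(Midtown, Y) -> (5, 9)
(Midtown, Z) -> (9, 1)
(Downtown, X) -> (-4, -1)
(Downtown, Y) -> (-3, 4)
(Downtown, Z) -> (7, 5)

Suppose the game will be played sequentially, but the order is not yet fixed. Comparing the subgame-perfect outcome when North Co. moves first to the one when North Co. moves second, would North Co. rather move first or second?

If North Co. leads: South Co.'s best replies are Uptown→Y, Midtown→Y, Downtown→Z; North Co.'s induced payoffs 1, 5, 7; outcome (Downtown, Z), payoffs (7, 5).
If South Co. leads: North Co.'s best replies are X→Uptown, Y→Midtown, Z→Midtown; South Co.'s induced payoffs -4, 9, 1; outcome (Midtown, Y), payoffs (5, 9).
North Co. gets 7 moving first and 5 moving second, so North Co. prefers to move first.

first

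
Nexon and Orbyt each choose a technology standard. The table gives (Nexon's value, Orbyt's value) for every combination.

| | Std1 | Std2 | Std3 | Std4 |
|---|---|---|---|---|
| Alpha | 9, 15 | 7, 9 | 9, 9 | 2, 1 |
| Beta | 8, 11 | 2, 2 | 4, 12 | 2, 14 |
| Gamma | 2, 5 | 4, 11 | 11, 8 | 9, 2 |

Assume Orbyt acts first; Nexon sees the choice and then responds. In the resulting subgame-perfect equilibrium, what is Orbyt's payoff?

Backward induction with Orbyt moving first.
- Std1: Nexon compares 9, 8, 2 and picks Alpha; Orbyt would get 15.
- Std2: Nexon compares 7, 2, 4 and picks Alpha; Orbyt would get 9.
- Std3: Nexon compares 9, 4, 11 and picks Gamma; Orbyt would get 8.
- Std4: Nexon compares 2, 2, 9 and picks Gamma; Orbyt would get 2.
Orbyt's induced payoffs are 15, 9, 8, 2, so Orbyt commits to Std1. Subgame-perfect outcome: (Alpha, Std1) with payoffs (9, 15).

15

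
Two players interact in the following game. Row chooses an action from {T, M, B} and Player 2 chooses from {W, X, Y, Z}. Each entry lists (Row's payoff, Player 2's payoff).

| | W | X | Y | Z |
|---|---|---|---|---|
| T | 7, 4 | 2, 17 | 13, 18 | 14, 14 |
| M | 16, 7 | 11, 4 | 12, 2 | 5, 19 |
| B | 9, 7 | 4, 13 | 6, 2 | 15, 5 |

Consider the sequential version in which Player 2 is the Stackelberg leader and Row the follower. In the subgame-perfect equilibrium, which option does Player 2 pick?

Backward induction with Player 2 moving first.
- W: Row compares 7, 16, 9 and picks M; Player 2 would get 7.
- X: Row compares 2, 11, 4 and picks M; Player 2 would get 4.
- Y: Row compares 13, 12, 6 and picks T; Player 2 would get 18.
- Z: Row compares 14, 5, 15 and picks B; Player 2 would get 5.
Among 7, 4, 18, 5, the best is 18 at Y. Subgame-perfect outcome: (T, Y) with payoffs (13, 18).

Y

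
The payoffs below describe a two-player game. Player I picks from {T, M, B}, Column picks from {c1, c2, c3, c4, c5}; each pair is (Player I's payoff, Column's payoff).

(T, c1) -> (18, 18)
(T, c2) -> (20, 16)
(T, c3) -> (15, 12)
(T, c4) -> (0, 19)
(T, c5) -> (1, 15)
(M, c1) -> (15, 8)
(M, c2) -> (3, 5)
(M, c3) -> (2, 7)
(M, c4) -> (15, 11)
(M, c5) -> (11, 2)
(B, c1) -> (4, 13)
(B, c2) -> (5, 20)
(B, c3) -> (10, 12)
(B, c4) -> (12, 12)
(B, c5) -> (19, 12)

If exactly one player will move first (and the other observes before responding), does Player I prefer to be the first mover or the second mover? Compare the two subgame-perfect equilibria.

If Player I leads: Column's best replies are T→c4, M→c4, B→c2; Player I's induced payoffs 0, 15, 5; outcome (M, c4), payoffs (15, 11).
If Column leads: Player I's best replies are c1→T, c2→T, c3→T, c4→M, c5→B; Column's induced payoffs 18, 16, 12, 11, 12; outcome (T, c1), payoffs (18, 18).
Player I gets 15 moving first and 18 moving second, so Player I prefers to move second.

second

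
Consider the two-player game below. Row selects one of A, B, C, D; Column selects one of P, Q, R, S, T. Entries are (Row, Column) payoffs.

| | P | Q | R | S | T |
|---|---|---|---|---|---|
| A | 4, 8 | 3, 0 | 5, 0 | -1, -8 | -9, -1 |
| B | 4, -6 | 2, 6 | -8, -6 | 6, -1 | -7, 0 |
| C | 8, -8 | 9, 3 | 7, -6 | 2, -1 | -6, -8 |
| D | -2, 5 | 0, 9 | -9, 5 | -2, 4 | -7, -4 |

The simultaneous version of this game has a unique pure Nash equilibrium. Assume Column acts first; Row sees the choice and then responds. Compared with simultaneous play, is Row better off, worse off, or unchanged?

Solve by backward induction (Column leads).
- P: BR = C, leader payoff -8.
- Q: BR = C, leader payoff 3.
- R: BR = C, leader payoff -6.
- S: BR = B, leader payoff -1.
- T: BR = C, leader payoff -8.
Maximizing over -8, 3, -6, -1, -8, Column chooses Q. Subgame-perfect outcome: (C, Q) with payoffs (9, 3).
For the simultaneous game, intersect best replies.
Row's best replies: P→C; Q→C; R→C; S→B; T→C.
Column's best replies: A→P; B→Q; C→Q; D→Q.
Only (C, Q) has each player best-responding; Nash payoffs (9, 3).
Row earns 9 sequentially versus 9 at the Nash outcome: unchanged.

unchanged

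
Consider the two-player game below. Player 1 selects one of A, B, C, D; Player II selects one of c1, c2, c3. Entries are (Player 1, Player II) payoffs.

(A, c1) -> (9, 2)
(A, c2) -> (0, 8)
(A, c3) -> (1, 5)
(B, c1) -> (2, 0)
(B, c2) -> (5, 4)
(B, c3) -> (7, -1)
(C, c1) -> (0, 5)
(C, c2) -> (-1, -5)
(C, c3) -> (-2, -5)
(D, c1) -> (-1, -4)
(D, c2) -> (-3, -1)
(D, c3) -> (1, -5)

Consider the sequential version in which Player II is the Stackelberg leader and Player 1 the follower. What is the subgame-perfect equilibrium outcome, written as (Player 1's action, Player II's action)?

Solve by backward induction (Player II leads).
- c1: BR = A, leader payoff 2.
- c2: BR = B, leader payoff 4.
- c3: BR = B, leader payoff -1.
Player II's induced payoffs are 2, 4, -1, so Player II commits to c2. Subgame-perfect outcome: (B, c2) with payoffs (5, 4).

(B, c2)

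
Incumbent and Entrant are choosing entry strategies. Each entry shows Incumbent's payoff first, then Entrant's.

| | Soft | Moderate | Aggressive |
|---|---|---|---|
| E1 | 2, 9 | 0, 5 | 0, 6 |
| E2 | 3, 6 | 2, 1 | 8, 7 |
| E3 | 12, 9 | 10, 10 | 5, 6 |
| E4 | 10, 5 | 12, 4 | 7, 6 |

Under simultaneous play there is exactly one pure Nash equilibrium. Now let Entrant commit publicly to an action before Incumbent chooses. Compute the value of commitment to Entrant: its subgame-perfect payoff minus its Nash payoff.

Solve by backward induction (Entrant leads).
- Soft: BR = E3, leader payoff 9.
- Moderate: BR = E4, leader payoff 4.
- Aggressive: BR = E2, leader payoff 7.
Entrant's induced payoffs are 9, 4, 7, so Entrant commits to Soft. Subgame-perfect outcome: (E3, Soft) with payoffs (12, 9).
For the simultaneous game, intersect best replies.
Incumbent's best replies: Soft→E3; Moderate→E4; Aggressive→E2.
Entrant's best replies: E1→Soft; E2→Aggressive; E3→Moderate; E4→Aggressive.
Only (E2, Aggressive) has each player best-responding; Nash payoffs (8, 7).
Entrant's commitment gain: 9 − 7 = 2.

2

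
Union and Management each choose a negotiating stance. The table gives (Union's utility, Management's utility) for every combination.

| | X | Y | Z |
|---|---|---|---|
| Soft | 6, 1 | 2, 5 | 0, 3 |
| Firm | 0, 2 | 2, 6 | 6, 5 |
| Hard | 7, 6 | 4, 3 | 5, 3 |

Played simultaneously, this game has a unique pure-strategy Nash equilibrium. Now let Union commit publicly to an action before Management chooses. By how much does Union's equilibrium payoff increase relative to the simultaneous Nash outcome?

Solve by backward induction (Union leads).
- Soft: Management compares 1, 5, 3 and picks Y; Union would get 2.
- Firm: Management compares 2, 6, 5 and picks Y; Union would get 2.
- Hard: Management compares 6, 3, 3 and picks X; Union would get 7.
Union's induced payoffs are 2, 2, 7, so Union commits to Hard. Subgame-perfect outcome: (Hard, X) with payoffs (7, 6).
Now find the simultaneous Nash equilibrium.
Union's best replies: X→Hard; Y→Hard; Z→Firm.
Management's best replies: Soft→Y; Firm→Y; Hard→X.
The unique mutual best reply is (Hard, X), giving (7, 6).
Union's commitment gain: 7 − 7 = 0.

0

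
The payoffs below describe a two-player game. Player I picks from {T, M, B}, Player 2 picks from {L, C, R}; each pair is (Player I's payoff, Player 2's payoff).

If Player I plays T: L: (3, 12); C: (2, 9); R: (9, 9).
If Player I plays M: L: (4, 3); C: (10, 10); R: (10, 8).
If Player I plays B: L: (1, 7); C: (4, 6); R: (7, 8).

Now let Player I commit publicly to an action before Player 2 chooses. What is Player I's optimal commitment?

Backward induction with Player I moving first.
- T → Player 2 plays L (best of 12, 9, 9); Player I gets 3.
- M → Player 2 plays C (best of 3, 10, 8); Player I gets 10.
- B → Player 2 plays R (best of 7, 6, 8); Player I gets 7.
Among 3, 10, 7, the best is 10 at M. Subgame-perfect outcome: (M, C) with payoffs (10, 10).

M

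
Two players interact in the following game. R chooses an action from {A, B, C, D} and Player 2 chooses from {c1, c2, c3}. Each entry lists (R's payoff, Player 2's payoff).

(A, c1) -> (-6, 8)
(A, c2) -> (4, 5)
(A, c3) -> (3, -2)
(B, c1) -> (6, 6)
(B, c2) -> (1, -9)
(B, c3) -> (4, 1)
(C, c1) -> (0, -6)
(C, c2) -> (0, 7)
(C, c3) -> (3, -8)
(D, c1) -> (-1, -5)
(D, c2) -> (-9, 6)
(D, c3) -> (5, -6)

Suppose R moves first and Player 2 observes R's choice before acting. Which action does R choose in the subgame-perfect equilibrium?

B

Backward induction with R moving first.
- A: Player 2 compares 8, 5, -2 and picks c1; R would get -6.
- B: Player 2 compares 6, -9, 1 and picks c1; R would get 6.
- C: Player 2 compares -6, 7, -8 and picks c2; R would get 0.
- D: Player 2 compares -5, 6, -6 and picks c2; R would get -9.
R's induced payoffs are -6, 6, 0, -9, so R commits to B. Subgame-perfect outcome: (B, c1) with payoffs (6, 6).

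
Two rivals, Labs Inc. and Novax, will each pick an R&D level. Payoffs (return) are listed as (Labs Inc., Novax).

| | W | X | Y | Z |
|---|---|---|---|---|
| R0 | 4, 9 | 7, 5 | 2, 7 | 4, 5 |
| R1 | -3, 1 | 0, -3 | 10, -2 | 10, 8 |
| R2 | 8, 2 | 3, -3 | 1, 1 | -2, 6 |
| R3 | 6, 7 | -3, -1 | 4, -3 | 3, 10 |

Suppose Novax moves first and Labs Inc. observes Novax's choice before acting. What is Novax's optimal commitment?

Backward induction with Novax moving first.
- W: Labs Inc. compares 4, -3, 8, 6 and picks R2; Novax would get 2.
- X: Labs Inc. compares 7, 0, 3, -3 and picks R0; Novax would get 5.
- Y: Labs Inc. compares 2, 10, 1, 4 and picks R1; Novax would get -2.
- Z: Labs Inc. compares 4, 10, -2, 3 and picks R1; Novax would get 8.
Novax's induced payoffs are 2, 5, -2, 8, so Novax commits to Z. Subgame-perfect outcome: (R1, Z) with payoffs (10, 8).

Z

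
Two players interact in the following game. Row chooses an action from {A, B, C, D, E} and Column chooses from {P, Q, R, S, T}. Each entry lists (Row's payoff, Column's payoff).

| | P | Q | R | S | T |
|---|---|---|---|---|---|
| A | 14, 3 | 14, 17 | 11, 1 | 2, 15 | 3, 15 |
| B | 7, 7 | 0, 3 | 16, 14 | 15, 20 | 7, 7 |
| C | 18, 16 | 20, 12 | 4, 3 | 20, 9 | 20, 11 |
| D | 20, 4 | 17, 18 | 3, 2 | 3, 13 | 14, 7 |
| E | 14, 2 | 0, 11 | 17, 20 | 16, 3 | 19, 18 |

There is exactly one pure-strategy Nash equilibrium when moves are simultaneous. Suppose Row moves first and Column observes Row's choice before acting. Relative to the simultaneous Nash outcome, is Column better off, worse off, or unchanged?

worse off

Column best-responds to each possible Row move:
- A: BR = Q, leader payoff 14.
- B: BR = S, leader payoff 15.
- C: BR = P, leader payoff 18.
- D: BR = Q, leader payoff 17.
- E: BR = R, leader payoff 17.
Among 14, 15, 18, 17, 17, the best is 18 at C. Subgame-perfect outcome: (C, P) with payoffs (18, 16).
Now find the simultaneous Nash equilibrium.
Row's best replies: P→D; Q→C; R→E; S→C; T→C.
Column's best replies: A→Q; B→S; C→P; D→Q; E→R.
The unique mutual best reply is (E, R), giving (17, 20).
Column earns 16 sequentially versus 20 at the Nash outcome: worse off.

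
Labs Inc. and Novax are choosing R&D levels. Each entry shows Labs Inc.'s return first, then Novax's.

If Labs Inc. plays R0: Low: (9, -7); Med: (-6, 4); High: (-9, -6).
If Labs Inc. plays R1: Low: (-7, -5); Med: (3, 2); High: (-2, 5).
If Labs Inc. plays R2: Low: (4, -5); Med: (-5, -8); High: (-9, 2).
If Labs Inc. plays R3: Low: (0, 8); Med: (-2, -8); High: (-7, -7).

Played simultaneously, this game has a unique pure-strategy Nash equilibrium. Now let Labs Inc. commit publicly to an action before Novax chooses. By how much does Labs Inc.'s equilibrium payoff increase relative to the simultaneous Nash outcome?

2

Backward induction with Labs Inc. moving first.
- R0: Novax compares -7, 4, -6 and picks Med; Labs Inc. would get -6.
- R1: Novax compares -5, 2, 5 and picks High; Labs Inc. would get -2.
- R2: Novax compares -5, -8, 2 and picks High; Labs Inc. would get -9.
- R3: Novax compares 8, -8, -7 and picks Low; Labs Inc. would get 0.
Maximizing over -6, -2, -9, 0, Labs Inc. chooses R3. Subgame-perfect outcome: (R3, Low) with payoffs (0, 8).
For the simultaneous game, intersect best replies.
Labs Inc.'s best replies: Low→R0; Med→R1; High→R1.
Novax's best replies: R0→Med; R1→High; R2→High; R3→Low.
Only (R1, High) has each player best-responding; Nash payoffs (-2, 5).
Labs Inc.'s commitment gain: 0 − -2 = 2.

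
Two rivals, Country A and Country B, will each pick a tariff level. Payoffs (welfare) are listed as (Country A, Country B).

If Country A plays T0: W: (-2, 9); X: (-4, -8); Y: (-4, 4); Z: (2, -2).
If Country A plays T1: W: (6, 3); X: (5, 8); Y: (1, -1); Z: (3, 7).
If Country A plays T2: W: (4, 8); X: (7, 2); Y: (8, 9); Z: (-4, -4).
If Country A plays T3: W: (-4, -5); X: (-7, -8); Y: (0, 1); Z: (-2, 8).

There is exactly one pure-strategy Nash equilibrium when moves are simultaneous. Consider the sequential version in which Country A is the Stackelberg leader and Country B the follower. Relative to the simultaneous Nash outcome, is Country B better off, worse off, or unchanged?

unchanged

Backward induction with Country A moving first.
- T0: Country B compares 9, -8, 4, -2 and picks W; Country A would get -2.
- T1: Country B compares 3, 8, -1, 7 and picks X; Country A would get 5.
- T2: Country B compares 8, 2, 9, -4 and picks Y; Country A would get 8.
- T3: Country B compares -5, -8, 1, 8 and picks Z; Country A would get -2.
Among -2, 5, 8, -2, the best is 8 at T2. Subgame-perfect outcome: (T2, Y) with payoffs (8, 9).
For the simultaneous game, intersect best replies.
Country A's best replies: W→T1; X→T2; Y→T2; Z→T1.
Country B's best replies: T0→W; T1→X; T2→Y; T3→Z.
The unique mutual best reply is (T2, Y), giving (8, 9).
Country B earns 9 sequentially versus 9 at the Nash outcome: unchanged.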